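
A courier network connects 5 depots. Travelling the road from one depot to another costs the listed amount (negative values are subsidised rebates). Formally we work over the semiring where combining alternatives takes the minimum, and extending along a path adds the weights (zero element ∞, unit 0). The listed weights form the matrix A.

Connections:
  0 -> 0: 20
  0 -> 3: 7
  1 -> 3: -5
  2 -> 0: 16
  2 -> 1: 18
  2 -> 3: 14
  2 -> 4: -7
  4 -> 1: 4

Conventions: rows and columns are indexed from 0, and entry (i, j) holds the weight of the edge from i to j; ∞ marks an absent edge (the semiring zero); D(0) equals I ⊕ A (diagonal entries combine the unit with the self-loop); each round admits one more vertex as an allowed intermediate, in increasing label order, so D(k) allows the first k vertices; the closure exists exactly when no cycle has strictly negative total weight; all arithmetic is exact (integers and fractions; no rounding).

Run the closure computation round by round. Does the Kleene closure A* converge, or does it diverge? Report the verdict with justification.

D(0):
  [0, ∞, ∞, 7, ∞]
  [∞, 0, ∞, -5, ∞]
  [16, 18, 0, 14, -7]
  [∞, ∞, ∞, 0, ∞]
  [∞, 4, ∞, ∞, 0]
D(1):
  [0, ∞, ∞, 7, ∞]
  [∞, 0, ∞, -5, ∞]
  [16, 18, 0, 14, -7]
  [∞, ∞, ∞, 0, ∞]
  [∞, 4, ∞, ∞, 0]
D(2):
  [0, ∞, ∞, 7, ∞]
  [∞, 0, ∞, -5, ∞]
  [16, 18, 0, 13, -7]
  [∞, ∞, ∞, 0, ∞]
  [∞, 4, ∞, -1, 0]
D(3):
  [0, ∞, ∞, 7, ∞]
  [∞, 0, ∞, -5, ∞]
  [16, 18, 0, 13, -7]
  [∞, ∞, ∞, 0, ∞]
  [∞, 4, ∞, -1, 0]
D(4):
  [0, ∞, ∞, 7, ∞]
  [∞, 0, ∞, -5, ∞]
  [16, 18, 0, 13, -7]
  [∞, ∞, ∞, 0, ∞]
  [∞, 4, ∞, -1, 0]
D(5):
  [0, ∞, ∞, 7, ∞]
  [∞, 0, ∞, -5, ∞]
  [16, -3, 0, -8, -7]
  [∞, ∞, ∞, 0, ∞]
  [∞, 4, ∞, -1, 0]
Key observation: every diagonal entry stays at the unit through all rounds, so no improving cycle exists.
Answer: CONVERGES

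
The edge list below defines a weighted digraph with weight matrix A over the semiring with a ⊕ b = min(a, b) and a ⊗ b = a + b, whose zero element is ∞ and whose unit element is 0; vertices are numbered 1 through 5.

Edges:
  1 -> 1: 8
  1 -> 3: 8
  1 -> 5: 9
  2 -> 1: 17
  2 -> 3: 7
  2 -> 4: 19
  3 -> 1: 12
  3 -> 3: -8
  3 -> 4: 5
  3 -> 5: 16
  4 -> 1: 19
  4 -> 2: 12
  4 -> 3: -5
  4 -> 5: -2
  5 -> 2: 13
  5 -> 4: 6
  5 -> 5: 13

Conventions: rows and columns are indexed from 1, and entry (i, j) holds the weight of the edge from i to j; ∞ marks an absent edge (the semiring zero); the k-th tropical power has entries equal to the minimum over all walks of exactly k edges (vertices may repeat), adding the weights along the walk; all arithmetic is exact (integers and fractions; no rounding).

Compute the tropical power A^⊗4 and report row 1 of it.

A^⊗2:
  [16, 22, 0, 13, 17]
  [19, 31, -1, 12, 17]
  [4, 17, -16, -3, 3]
  [7, 11, -13, 0, 11]
  [25, 18, 1, 19, 4]
A^⊗3:
  [12, 25, -8, 5, 11]
  [11, 24, -9, 4, 10]
  [-4, 9, -24, -11, -5]
  [-1, 12, -21, -8, -2]
  [13, 17, -7, 6, 17]
A^⊗4:
  [4, 17, -16, -3, 3]
  [3, 16, -17, -4, 2]
  [-12, 1, -32, -19, -13]
  [-9, 4, -29, -16, -10]
  [5, 18, -15, -2, 4]
Answer: row 1 of A^⊗4 = [4, 17, -16, -3, 3]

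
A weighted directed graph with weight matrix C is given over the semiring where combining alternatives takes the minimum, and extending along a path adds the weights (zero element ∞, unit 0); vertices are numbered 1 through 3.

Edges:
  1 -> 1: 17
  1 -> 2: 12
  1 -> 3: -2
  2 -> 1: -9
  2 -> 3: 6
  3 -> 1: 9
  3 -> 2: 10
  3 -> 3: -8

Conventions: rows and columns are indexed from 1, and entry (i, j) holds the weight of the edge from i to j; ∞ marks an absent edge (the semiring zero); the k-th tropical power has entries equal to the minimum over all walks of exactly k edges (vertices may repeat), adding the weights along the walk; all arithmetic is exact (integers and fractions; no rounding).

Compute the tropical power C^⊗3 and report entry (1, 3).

C^⊗2:
  [3, 8, -10]
  [8, 3, -11]
  [1, 2, -16]
C^⊗3:
  [-1, 0, -18]
  [-6, -1, -19]
  [-7, -6, -24]
Key observation: the optimum is the walk 1->3->3->3, with weight (-2) + (-8) + (-8) = -18.
Optimal value attained by: walk 1->3->3->3.
Answer: (C^⊗3)[1][3] = -18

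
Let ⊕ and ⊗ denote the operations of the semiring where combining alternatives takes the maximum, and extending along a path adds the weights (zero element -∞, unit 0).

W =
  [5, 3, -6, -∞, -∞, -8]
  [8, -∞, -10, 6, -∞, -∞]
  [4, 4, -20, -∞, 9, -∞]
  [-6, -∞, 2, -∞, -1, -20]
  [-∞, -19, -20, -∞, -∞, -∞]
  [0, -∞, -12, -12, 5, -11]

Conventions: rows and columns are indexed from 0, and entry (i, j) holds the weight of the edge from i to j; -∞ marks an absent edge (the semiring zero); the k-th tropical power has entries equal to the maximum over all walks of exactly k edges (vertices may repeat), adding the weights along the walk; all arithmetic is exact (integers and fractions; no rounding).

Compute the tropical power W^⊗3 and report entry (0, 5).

W^⊗2:
  [11, 8, -1, 9, 3, -3]
  [13, 11, 8, -∞, 5, 0]
  [12, 7, -2, 10, -11, -4]
  [6, 6, -12, -32, 11, -14]
  [-11, -16, -29, -13, -11, -∞]
  [5, 3, -6, -23, -3, -8]
W^⊗3:
  [16, 14, 11, 14, 8, 3]
  [19, 16, 7, 17, 17, 5]
  [17, 15, 12, 13, 9, 4]
  [14, 9, 0, 12, -3, -2]
  [-6, -8, -11, -10, -14, -19]
  [11, 8, -1, 9, 3, -3]
Key observation: the optimum is the walk 0->1->0->5, with weight 3 + 8 + (-8) = 3.
Optimal value attained by: walk 0->1->0->5.
Answer: (W^⊗3)[0][5] = 3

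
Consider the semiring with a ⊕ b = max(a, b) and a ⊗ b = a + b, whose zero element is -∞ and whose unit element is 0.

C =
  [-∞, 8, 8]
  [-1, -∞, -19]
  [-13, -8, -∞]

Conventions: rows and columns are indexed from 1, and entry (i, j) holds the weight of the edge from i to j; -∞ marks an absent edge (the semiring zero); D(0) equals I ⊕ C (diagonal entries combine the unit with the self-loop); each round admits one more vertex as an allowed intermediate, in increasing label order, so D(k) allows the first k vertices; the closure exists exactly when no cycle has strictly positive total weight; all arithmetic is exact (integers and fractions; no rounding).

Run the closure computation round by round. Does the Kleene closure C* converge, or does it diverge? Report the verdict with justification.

D(0):
  [0, 8, 8]
  [-1, 0, -19]
  [-13, -8, 0]
Detection: at round 1, diagonal entry (2, 2) turns strictly positive.
Key observation: the cycle 2->1->2 has total weight (-1) + 8, which is strictly positive.
Answer: DIVERGES — positive cycle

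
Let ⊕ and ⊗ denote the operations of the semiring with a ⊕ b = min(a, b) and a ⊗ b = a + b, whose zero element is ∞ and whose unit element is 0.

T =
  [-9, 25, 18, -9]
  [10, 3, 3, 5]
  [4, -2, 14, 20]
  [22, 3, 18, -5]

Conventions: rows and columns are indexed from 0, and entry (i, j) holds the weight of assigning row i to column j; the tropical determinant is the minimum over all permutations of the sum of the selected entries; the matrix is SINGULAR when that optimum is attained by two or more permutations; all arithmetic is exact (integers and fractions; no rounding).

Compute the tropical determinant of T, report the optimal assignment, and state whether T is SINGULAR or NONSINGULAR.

σ = (0, 1, 2, 3): (-9) + 3 + 14 + (-5) = 3
σ = (0, 1, 3, 2): (-9) + 3 + 20 + 18 = 32
σ = (0, 2, 1, 3): (-9) + 3 + (-2) + (-5) = -13
σ = (0, 2, 3, 1): (-9) + 3 + 20 + 3 = 17
σ = (0, 3, 1, 2): (-9) + 5 + (-2) + 18 = 12
σ = (0, 3, 2, 1): (-9) + 5 + 14 + 3 = 13
σ = (1, 0, 2, 3): 25 + 10 + 14 + (-5) = 44
σ = (1, 0, 3, 2): 25 + 10 + 20 + 18 = 73
σ = (1, 2, 0, 3): 25 + 3 + 4 + (-5) = 27
σ = (1, 2, 3, 0): 25 + 3 + 20 + 22 = 70
σ = (1, 3, 0, 2): 25 + 5 + 4 + 18 = 52
σ = (1, 3, 2, 0): 25 + 5 + 14 + 22 = 66
σ = (2, 0, 1, 3): 18 + 10 + (-2) + (-5) = 21
σ = (2, 0, 3, 1): 18 + 10 + 20 + 3 = 51
σ = (2, 1, 0, 3): 18 + 3 + 4 + (-5) = 20
σ = (2, 1, 3, 0): 18 + 3 + 20 + 22 = 63
σ = (2, 3, 0, 1): 18 + 5 + 4 + 3 = 30
σ = (2, 3, 1, 0): 18 + 5 + (-2) + 22 = 43
σ = (3, 0, 1, 2): (-9) + 10 + (-2) + 18 = 17
σ = (3, 0, 2, 1): (-9) + 10 + 14 + 3 = 18
σ = (3, 1, 0, 2): (-9) + 3 + 4 + 18 = 16
σ = (3, 1, 2, 0): (-9) + 3 + 14 + 22 = 30
σ = (3, 2, 0, 1): (-9) + 3 + 4 + 3 = 1
σ = (3, 2, 1, 0): (-9) + 3 + (-2) + 22 = 14
Optimal value attained by: σ = (0, 2, 1, 3).
Answer: det⊕(T) = -13; verdict: NONSINGULAR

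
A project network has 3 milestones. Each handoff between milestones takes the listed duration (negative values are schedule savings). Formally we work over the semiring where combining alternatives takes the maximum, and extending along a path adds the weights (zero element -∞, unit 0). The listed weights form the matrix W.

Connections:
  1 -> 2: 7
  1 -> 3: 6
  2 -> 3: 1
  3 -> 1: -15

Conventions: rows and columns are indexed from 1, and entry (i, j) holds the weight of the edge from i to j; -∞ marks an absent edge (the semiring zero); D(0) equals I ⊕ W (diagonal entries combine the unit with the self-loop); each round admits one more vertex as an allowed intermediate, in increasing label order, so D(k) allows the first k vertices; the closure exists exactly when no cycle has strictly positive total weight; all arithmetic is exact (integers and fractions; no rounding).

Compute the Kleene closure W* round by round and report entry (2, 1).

D(0):
  [0, 7, 6]
  [-∞, 0, 1]
  [-15, -∞, 0]
D(1):
  [0, 7, 6]
  [-∞, 0, 1]
  [-15, -8, 0]
D(2):
  [0, 7, 8]
  [-∞, 0, 1]
  [-15, -8, 0]
D(3):
  [0, 7, 8]
  [-14, 0, 1]
  [-15, -8, 0]
Answer: W*[2][1] = -14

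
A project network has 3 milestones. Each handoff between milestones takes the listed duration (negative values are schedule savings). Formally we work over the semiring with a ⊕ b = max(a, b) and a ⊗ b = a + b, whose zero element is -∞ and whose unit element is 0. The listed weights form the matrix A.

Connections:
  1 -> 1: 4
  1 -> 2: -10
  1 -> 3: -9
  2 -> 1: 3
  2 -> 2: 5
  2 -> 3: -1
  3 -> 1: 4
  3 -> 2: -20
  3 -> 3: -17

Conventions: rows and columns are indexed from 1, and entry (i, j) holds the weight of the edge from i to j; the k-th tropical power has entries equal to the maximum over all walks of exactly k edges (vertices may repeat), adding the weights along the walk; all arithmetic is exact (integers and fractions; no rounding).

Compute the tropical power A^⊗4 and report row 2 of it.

A^⊗2:
  [8, -5, -5]
  [8, 10, 4]
  [8, -6, -5]
A^⊗3:
  [12, 0, -1]
  [13, 15, 9]
  [12, -1, -1]
A^⊗4:
  [16, 5, 3]
  [18, 20, 14]
  [16, 4, 3]
Answer: row 2 of A^⊗4 = [18, 20, 14]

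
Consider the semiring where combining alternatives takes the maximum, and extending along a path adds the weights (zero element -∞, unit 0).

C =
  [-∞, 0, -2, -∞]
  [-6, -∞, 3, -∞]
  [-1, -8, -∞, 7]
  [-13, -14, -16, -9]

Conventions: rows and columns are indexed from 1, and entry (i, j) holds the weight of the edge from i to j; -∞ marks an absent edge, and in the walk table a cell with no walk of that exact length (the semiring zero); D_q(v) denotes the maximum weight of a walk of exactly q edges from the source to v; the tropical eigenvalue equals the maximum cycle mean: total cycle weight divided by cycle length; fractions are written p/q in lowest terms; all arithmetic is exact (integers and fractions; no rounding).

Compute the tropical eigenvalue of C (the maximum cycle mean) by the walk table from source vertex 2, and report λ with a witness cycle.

q=0: [-∞, 0, -∞, -∞]
q=1: [-6, -∞, 3, -∞]
q=2: [2, -5, -8, 10]
q=3: [-3, 2, 0, 1]
q=4: [-1, -3, 5, 7]
Optimal cycle mean attained by: cycle 1->2->3->1, total 0 + 3 + (-1), length 3.
Answer: λ = 2/3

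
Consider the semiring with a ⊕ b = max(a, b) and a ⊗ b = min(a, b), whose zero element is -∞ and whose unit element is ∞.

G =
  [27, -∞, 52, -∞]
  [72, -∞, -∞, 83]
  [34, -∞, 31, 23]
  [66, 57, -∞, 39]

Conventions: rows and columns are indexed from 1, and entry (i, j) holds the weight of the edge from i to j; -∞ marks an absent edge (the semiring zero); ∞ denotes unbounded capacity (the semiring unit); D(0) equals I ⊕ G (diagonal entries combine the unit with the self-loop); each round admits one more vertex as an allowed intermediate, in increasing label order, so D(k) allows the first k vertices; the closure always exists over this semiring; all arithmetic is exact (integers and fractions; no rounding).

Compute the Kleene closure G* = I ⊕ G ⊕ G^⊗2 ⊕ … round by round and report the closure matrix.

D(0):
  [∞, -∞, 52, -∞]
  [72, ∞, -∞, 83]
  [34, -∞, ∞, 23]
  [66, 57, -∞, ∞]
D(1):
  [∞, -∞, 52, -∞]
  [72, ∞, 52, 83]
  [34, -∞, ∞, 23]
  [66, 57, 52, ∞]
D(2):
  [∞, -∞, 52, -∞]
  [72, ∞, 52, 83]
  [34, -∞, ∞, 23]
  [66, 57, 52, ∞]
D(3):
  [∞, -∞, 52, 23]
  [72, ∞, 52, 83]
  [34, -∞, ∞, 23]
  [66, 57, 52, ∞]
D(4):
  [∞, 23, 52, 23]
  [72, ∞, 52, 83]
  [34, 23, ∞, 23]
  [66, 57, 52, ∞]
Answer: G* = [[∞, 23, 52, 23], [72, ∞, 52, 83], [34, 23, ∞, 23], [66, 57, 52, ∞]]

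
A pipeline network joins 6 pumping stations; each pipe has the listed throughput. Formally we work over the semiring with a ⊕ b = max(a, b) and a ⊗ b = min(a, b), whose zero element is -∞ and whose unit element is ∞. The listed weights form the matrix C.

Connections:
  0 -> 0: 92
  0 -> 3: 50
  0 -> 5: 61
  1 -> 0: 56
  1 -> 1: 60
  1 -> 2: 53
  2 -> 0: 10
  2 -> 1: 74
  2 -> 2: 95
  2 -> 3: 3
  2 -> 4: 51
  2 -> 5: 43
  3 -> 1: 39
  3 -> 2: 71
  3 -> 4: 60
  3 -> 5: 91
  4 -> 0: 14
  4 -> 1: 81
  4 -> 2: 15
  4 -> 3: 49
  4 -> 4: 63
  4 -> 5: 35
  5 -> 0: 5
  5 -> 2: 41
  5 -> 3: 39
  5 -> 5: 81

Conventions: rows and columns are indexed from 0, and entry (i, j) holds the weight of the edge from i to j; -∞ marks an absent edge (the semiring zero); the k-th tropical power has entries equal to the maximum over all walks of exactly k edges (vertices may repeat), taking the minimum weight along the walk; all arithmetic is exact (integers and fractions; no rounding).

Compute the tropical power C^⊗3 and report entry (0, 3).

C^⊗2:
  [92, 39, 50, 50, 50, 61]
  [56, 60, 53, 50, 51, 56]
  [56, 74, 95, 49, 51, 43]
  [39, 71, 71, 49, 60, 81]
  [56, 63, 53, 49, 63, 49]
  [10, 41, 41, 39, 41, 81]
C^⊗3:
  [92, 50, 50, 50, 50, 61]
  [56, 60, 53, 50, 51, 56]
  [56, 74, 95, 50, 51, 56]
  [56, 71, 71, 49, 60, 81]
  [56, 63, 53, 50, 63, 56]
  [41, 41, 41, 41, 41, 81]
Key observation: the optimum is the walk 0->0->0->3, with weight 92 min 92 min 50 = 50.
Optimal value attained by: walk 0->0->0->3.
Answer: (C^⊗3)[0][3] = 50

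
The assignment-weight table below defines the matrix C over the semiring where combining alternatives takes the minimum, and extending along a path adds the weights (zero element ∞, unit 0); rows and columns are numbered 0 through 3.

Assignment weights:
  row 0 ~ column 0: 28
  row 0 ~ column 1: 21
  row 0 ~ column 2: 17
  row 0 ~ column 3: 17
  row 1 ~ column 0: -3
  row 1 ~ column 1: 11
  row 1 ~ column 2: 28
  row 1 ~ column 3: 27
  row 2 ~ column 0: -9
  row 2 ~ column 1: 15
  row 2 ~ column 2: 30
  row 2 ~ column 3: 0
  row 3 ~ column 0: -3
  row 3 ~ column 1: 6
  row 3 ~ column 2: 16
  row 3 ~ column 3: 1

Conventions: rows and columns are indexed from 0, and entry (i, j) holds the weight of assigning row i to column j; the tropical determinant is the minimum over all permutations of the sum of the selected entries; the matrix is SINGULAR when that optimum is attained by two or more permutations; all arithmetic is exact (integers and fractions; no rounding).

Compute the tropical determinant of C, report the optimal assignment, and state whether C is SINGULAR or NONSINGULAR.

σ = (0, 1, 2, 3): 28 + 11 + 30 + 1 = 70
σ = (0, 1, 3, 2): 28 + 11 + 0 + 16 = 55
σ = (0, 2, 1, 3): 28 + 28 + 15 + 1 = 72
σ = (0, 2, 3, 1): 28 + 28 + 0 + 6 = 62
σ = (0, 3, 1, 2): 28 + 27 + 15 + 16 = 86
σ = (0, 3, 2, 1): 28 + 27 + 30 + 6 = 91
σ = (1, 0, 2, 3): 21 + (-3) + 30 + 1 = 49
σ = (1, 0, 3, 2): 21 + (-3) + 0 + 16 = 34
σ = (1, 2, 0, 3): 21 + 28 + (-9) + 1 = 41
σ = (1, 2, 3, 0): 21 + 28 + 0 + (-3) = 46
σ = (1, 3, 0, 2): 21 + 27 + (-9) + 16 = 55
σ = (1, 3, 2, 0): 21 + 27 + 30 + (-3) = 75
σ = (2, 0, 1, 3): 17 + (-3) + 15 + 1 = 30
σ = (2, 0, 3, 1): 17 + (-3) + 0 + 6 = 20
σ = (2, 1, 0, 3): 17 + 11 + (-9) + 1 = 20
σ = (2, 1, 3, 0): 17 + 11 + 0 + (-3) = 25
σ = (2, 3, 0, 1): 17 + 27 + (-9) + 6 = 41
σ = (2, 3, 1, 0): 17 + 27 + 15 + (-3) = 56
σ = (3, 0, 1, 2): 17 + (-3) + 15 + 16 = 45
σ = (3, 0, 2, 1): 17 + (-3) + 30 + 6 = 50
σ = (3, 1, 0, 2): 17 + 11 + (-9) + 16 = 35
σ = (3, 1, 2, 0): 17 + 11 + 30 + (-3) = 55
σ = (3, 2, 0, 1): 17 + 28 + (-9) + 6 = 42
σ = (3, 2, 1, 0): 17 + 28 + 15 + (-3) = 57
Optimal value attained by: σ = (2, 0, 3, 1).
Answer: det⊕(C) = 20; verdict: SINGULAR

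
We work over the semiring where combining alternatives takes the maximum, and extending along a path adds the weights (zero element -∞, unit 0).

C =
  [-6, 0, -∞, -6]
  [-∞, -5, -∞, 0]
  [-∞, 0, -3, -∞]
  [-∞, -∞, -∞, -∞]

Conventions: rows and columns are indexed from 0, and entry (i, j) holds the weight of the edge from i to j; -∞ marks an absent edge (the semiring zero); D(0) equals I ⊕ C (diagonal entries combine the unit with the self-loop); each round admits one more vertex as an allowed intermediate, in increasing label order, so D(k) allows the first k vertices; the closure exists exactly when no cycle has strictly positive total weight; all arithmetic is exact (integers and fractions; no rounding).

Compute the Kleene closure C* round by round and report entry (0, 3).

D(0):
  [0, 0, -∞, -6]
  [-∞, 0, -∞, 0]
  [-∞, 0, 0, -∞]
  [-∞, -∞, -∞, 0]
D(1):
  [0, 0, -∞, -6]
  [-∞, 0, -∞, 0]
  [-∞, 0, 0, -∞]
  [-∞, -∞, -∞, 0]
D(2):
  [0, 0, -∞, 0]
  [-∞, 0, -∞, 0]
  [-∞, 0, 0, 0]
  [-∞, -∞, -∞, 0]
D(3):
  [0, 0, -∞, 0]
  [-∞, 0, -∞, 0]
  [-∞, 0, 0, 0]
  [-∞, -∞, -∞, 0]
D(4):
  [0, 0, -∞, 0]
  [-∞, 0, -∞, 0]
  [-∞, 0, 0, 0]
  [-∞, -∞, -∞, 0]
Answer: C*[0][3] = 0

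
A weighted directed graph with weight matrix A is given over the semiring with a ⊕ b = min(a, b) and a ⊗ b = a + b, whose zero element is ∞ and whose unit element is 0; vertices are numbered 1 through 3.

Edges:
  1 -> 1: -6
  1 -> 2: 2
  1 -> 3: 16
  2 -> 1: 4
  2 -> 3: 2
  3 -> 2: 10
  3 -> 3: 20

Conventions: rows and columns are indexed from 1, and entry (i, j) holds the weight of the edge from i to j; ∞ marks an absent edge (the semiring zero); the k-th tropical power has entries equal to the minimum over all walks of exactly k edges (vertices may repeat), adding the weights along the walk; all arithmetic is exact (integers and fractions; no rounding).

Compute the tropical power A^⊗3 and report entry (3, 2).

A^⊗2:
  [-12, -4, 4]
  [-2, 6, 20]
  [14, 30, 12]
A^⊗3:
  [-18, -10, -2]
  [-8, 0, 8]
  [8, 16, 30]
Key observation: the optimum is the walk 3->2->1->2, with weight 10 + 4 + 2 = 16.
Optimal value attained by: walk 3->2->1->2.
Answer: (A^⊗3)[3][2] = 16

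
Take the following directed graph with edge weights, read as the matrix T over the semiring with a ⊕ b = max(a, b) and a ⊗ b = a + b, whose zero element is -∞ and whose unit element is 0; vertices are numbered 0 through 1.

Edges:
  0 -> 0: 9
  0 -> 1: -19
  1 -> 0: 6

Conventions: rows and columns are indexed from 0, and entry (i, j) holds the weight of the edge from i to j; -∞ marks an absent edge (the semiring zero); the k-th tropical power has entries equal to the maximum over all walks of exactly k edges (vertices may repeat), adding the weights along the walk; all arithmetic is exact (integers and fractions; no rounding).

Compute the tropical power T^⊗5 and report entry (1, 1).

T^⊗2:
  [18, -10]
  [15, -13]
T^⊗3:
  [27, -1]
  [24, -4]
T^⊗4:
  [36, 8]
  [33, 5]
T^⊗5:
  [45, 17]
  [42, 14]
Key observation: the optimum is the walk 1->0->0->0->0->1, with weight 6 + 9 + 9 + 9 + (-19) = 14.
Optimal value attained by: walk 1->0->0->0->0->1.
Answer: (T^⊗5)[1][1] = 14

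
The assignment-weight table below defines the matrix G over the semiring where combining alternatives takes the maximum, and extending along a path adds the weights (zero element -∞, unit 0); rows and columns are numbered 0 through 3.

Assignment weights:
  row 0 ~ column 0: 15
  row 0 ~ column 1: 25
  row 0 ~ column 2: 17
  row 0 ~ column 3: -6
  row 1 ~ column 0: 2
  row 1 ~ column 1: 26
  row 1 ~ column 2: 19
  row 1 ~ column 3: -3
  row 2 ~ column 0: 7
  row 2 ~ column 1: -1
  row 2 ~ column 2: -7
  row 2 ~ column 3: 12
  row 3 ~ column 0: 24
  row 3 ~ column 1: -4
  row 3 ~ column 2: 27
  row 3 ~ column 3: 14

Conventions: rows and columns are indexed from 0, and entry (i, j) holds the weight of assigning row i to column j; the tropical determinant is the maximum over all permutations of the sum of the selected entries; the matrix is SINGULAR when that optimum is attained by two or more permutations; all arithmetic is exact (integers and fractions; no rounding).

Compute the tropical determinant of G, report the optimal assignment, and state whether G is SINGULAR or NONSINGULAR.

σ = (0, 1, 2, 3): 15 + 26 + (-7) + 14 = 48
σ = (0, 1, 3, 2): 15 + 26 + 12 + 27 = 80
σ = (0, 2, 1, 3): 15 + 19 + (-1) + 14 = 47
σ = (0, 2, 3, 1): 15 + 19 + 12 + (-4) = 42
σ = (0, 3, 1, 2): 15 + (-3) + (-1) + 27 = 38
σ = (0, 3, 2, 1): 15 + (-3) + (-7) + (-4) = 1
σ = (1, 0, 2, 3): 25 + 2 + (-7) + 14 = 34
σ = (1, 0, 3, 2): 25 + 2 + 12 + 27 = 66
σ = (1, 2, 0, 3): 25 + 19 + 7 + 14 = 65
σ = (1, 2, 3, 0): 25 + 19 + 12 + 24 = 80
σ = (1, 3, 0, 2): 25 + (-3) + 7 + 27 = 56
σ = (1, 3, 2, 0): 25 + (-3) + (-7) + 24 = 39
σ = (2, 0, 1, 3): 17 + 2 + (-1) + 14 = 32
σ = (2, 0, 3, 1): 17 + 2 + 12 + (-4) = 27
σ = (2, 1, 0, 3): 17 + 26 + 7 + 14 = 64
σ = (2, 1, 3, 0): 17 + 26 + 12 + 24 = 79
σ = (2, 3, 0, 1): 17 + (-3) + 7 + (-4) = 17
σ = (2, 3, 1, 0): 17 + (-3) + (-1) + 24 = 37
σ = (3, 0, 1, 2): (-6) + 2 + (-1) + 27 = 22
σ = (3, 0, 2, 1): (-6) + 2 + (-7) + (-4) = -15
σ = (3, 1, 0, 2): (-6) + 26 + 7 + 27 = 54
σ = (3, 1, 2, 0): (-6) + 26 + (-7) + 24 = 37
σ = (3, 2, 0, 1): (-6) + 19 + 7 + (-4) = 16
σ = (3, 2, 1, 0): (-6) + 19 + (-1) + 24 = 36
Optimal value attained by: σ = (0, 1, 3, 2).
Answer: det⊕(G) = 80; verdict: SINGULAR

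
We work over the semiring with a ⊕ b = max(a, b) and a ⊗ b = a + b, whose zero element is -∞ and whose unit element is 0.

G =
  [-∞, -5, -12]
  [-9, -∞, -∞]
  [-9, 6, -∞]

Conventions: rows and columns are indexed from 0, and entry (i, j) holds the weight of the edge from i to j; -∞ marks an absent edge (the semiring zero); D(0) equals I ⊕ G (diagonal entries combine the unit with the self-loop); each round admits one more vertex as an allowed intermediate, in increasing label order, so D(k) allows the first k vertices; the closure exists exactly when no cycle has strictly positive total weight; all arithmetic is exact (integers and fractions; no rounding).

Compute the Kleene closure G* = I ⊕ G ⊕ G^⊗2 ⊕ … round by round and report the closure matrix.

D(0):
  [0, -5, -12]
  [-9, 0, -∞]
  [-9, 6, 0]
D(1):
  [0, -5, -12]
  [-9, 0, -21]
  [-9, 6, 0]
D(2):
  [0, -5, -12]
  [-9, 0, -21]
  [-3, 6, 0]
D(3):
  [0, -5, -12]
  [-9, 0, -21]
  [-3, 6, 0]
Answer: G* = [[0, -5, -12], [-9, 0, -21], [-3, 6, 0]]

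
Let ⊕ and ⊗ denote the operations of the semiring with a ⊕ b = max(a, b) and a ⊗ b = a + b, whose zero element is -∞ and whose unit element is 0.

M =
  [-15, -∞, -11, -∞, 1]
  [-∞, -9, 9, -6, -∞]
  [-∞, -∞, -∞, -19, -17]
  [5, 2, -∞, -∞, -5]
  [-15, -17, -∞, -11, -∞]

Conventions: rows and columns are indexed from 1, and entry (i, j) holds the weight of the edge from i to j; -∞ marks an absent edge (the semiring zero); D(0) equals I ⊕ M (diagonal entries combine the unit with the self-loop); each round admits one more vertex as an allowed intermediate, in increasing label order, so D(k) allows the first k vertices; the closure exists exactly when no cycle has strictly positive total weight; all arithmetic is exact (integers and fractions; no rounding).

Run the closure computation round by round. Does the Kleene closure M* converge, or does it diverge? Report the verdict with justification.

D(0):
  [0, -∞, -11, -∞, 1]
  [-∞, 0, 9, -6, -∞]
  [-∞, -∞, 0, -19, -17]
  [5, 2, -∞, 0, -5]
  [-15, -17, -∞, -11, 0]
D(1):
  [0, -∞, -11, -∞, 1]
  [-∞, 0, 9, -6, -∞]
  [-∞, -∞, 0, -19, -17]
  [5, 2, -6, 0, 6]
  [-15, -17, -26, -11, 0]
D(2):
  [0, -∞, -11, -∞, 1]
  [-∞, 0, 9, -6, -∞]
  [-∞, -∞, 0, -19, -17]
  [5, 2, 11, 0, 6]
  [-15, -17, -8, -11, 0]
D(3):
  [0, -∞, -11, -30, 1]
  [-∞, 0, 9, -6, -8]
  [-∞, -∞, 0, -19, -17]
  [5, 2, 11, 0, 6]
  [-15, -17, -8, -11, 0]
D(4):
  [0, -28, -11, -30, 1]
  [-1, 0, 9, -6, 0]
  [-14, -17, 0, -19, -13]
  [5, 2, 11, 0, 6]
  [-6, -9, 0, -11, 0]
D(5):
  [0, -8, 1, -10, 1]
  [-1, 0, 9, -6, 0]
  [-14, -17, 0, -19, -13]
  [5, 2, 11, 0, 6]
  [-6, -9, 0, -11, 0]
Key observation: every diagonal entry stays at the unit through all rounds, so no improving cycle exists.
Answer: CONVERGES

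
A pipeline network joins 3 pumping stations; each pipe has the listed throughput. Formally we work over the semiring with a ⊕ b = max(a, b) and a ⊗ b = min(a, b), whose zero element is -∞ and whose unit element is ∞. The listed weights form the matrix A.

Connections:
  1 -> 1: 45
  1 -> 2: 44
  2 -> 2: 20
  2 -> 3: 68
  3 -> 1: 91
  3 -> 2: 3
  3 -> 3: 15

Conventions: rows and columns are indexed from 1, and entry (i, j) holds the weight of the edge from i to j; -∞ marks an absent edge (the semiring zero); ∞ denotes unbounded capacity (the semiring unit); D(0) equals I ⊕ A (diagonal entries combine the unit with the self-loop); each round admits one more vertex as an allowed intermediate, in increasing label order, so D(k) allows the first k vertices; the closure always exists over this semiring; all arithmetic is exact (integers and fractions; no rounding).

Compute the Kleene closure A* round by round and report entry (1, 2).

D(0):
  [∞, 44, -∞]
  [-∞, ∞, 68]
  [91, 3, ∞]
D(1):
  [∞, 44, -∞]
  [-∞, ∞, 68]
  [91, 44, ∞]
D(2):
  [∞, 44, 44]
  [-∞, ∞, 68]
  [91, 44, ∞]
D(3):
  [∞, 44, 44]
  [68, ∞, 68]
  [91, 44, ∞]
Answer: A*[1][2] = 44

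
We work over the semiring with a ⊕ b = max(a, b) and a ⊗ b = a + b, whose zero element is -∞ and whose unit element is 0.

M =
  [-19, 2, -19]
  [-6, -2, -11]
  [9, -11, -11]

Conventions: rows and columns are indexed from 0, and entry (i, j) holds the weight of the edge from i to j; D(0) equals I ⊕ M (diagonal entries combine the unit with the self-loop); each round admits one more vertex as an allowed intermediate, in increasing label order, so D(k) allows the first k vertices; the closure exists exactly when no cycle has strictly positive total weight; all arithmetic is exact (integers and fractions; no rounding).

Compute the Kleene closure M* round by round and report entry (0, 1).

D(0):
  [0, 2, -19]
  [-6, 0, -11]
  [9, -11, 0]
D(1):
  [0, 2, -19]
  [-6, 0, -11]
  [9, 11, 0]
D(2):
  [0, 2, -9]
  [-6, 0, -11]
  [9, 11, 0]
D(3):
  [0, 2, -9]
  [-2, 0, -11]
  [9, 11, 0]
Answer: M*[0][1] = 2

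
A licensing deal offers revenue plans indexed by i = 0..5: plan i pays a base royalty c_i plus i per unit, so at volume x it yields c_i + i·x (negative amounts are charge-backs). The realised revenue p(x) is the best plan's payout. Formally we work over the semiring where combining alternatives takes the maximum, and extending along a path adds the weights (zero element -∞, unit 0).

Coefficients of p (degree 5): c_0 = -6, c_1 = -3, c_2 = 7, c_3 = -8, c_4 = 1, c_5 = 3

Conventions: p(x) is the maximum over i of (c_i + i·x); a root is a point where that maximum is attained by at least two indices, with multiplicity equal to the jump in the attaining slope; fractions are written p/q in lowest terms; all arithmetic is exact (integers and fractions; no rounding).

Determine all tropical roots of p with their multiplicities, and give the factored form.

hull edge (i=0, c=-6) to (i=2, c=7): slope 13/2, span 2
hull edge (i=2, c=7) to (i=5, c=3): slope -4/3, span 3
Factored form: p(x) = 3 ⊗ (x ⊕ (-13/2)) ⊗ (x ⊕ (-13/2)) ⊗ (x ⊕ 4/3) ⊗ (x ⊕ 4/3) ⊗ (x ⊕ 4/3)
Answer: roots = -13/2 (mult 2), 4/3 (mult 3)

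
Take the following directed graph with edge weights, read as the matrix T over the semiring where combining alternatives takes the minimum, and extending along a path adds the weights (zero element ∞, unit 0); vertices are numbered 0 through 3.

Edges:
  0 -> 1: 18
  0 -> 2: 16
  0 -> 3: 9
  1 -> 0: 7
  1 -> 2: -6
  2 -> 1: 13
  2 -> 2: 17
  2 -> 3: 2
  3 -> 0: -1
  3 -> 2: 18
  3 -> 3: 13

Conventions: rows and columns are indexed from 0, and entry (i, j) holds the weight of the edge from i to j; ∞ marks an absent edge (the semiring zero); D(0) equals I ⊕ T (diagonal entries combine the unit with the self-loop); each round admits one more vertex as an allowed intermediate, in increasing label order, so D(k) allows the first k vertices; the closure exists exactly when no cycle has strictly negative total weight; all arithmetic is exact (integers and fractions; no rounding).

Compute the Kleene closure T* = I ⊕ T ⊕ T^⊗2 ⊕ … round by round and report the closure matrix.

D(0):
  [0, 18, 16, 9]
  [7, 0, -6, ∞]
  [∞, 13, 0, 2]
  [-1, ∞, 18, 0]
D(1):
  [0, 18, 16, 9]
  [7, 0, -6, 16]
  [∞, 13, 0, 2]
  [-1, 17, 15, 0]
D(2):
  [0, 18, 12, 9]
  [7, 0, -6, 16]
  [20, 13, 0, 2]
  [-1, 17, 11, 0]
D(3):
  [0, 18, 12, 9]
  [7, 0, -6, -4]
  [20, 13, 0, 2]
  [-1, 17, 11, 0]
D(4):
  [0, 18, 12, 9]
  [-5, 0, -6, -4]
  [1, 13, 0, 2]
  [-1, 17, 11, 0]
Answer: T* = [[0, 18, 12, 9], [-5, 0, -6, -4], [1, 13, 0, 2], [-1, 17, 11, 0]]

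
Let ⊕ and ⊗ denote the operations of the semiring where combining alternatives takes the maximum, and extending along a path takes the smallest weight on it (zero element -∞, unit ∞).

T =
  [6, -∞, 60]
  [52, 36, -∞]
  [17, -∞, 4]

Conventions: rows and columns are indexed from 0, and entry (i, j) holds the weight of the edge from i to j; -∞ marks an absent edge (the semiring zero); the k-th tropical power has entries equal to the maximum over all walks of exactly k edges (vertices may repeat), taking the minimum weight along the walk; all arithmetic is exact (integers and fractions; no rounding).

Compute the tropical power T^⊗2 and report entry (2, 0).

T^⊗2:
  [17, -∞, 6]
  [36, 36, 52]
  [6, -∞, 17]
Key observation: the optimum is the walk 2->0->0, with weight 17 min 6 = 6.
Optimal value attained by: walk 2->0->0.
Answer: (T^⊗2)[2][0] = 6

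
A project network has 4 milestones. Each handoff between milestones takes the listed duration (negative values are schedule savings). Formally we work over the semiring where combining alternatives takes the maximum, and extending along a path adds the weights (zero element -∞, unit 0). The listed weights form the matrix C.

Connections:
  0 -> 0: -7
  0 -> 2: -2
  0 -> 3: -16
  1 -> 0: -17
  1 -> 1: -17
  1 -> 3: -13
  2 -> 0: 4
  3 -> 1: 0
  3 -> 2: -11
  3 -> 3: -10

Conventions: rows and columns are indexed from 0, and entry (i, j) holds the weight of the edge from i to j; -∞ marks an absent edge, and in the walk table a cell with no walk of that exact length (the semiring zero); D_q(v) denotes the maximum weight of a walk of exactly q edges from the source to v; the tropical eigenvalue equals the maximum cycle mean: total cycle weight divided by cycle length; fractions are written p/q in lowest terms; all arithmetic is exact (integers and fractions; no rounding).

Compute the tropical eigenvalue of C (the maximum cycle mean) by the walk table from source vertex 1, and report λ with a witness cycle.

q=0: [-∞, 0, -∞, -∞]
q=1: [-17, -17, -∞, -13]
q=2: [-24, -13, -19, -23]
q=3: [-15, -23, -26, -26]
q=4: [-22, -26, -17, -31]
Optimal cycle mean attained by: cycle 0->2->0, total (-2) + 4, length 2.
Answer: λ = 1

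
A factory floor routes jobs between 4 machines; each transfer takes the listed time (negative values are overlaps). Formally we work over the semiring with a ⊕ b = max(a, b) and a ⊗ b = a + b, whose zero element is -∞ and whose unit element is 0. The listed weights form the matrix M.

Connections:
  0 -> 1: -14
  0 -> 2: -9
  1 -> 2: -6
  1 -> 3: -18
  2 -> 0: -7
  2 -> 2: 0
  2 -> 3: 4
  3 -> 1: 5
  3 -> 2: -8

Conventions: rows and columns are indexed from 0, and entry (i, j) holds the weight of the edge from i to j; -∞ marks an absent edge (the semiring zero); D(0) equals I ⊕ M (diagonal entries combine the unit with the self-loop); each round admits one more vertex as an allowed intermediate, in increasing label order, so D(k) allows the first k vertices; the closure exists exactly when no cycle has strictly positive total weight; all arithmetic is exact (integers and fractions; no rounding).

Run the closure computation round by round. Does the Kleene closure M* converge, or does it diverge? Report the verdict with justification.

D(0):
  [0, -14, -9, -∞]
  [-∞, 0, -6, -18]
  [-7, -∞, 0, 4]
  [-∞, 5, -8, 0]
D(1):
  [0, -14, -9, -∞]
  [-∞, 0, -6, -18]
  [-7, -21, 0, 4]
  [-∞, 5, -8, 0]
D(2):
  [0, -14, -9, -32]
  [-∞, 0, -6, -18]
  [-7, -21, 0, 4]
  [-∞, 5, -1, 0]
Detection: at round 3, diagonal entry (3, 3) turns strictly positive.
Key observation: the cycle 3->1->2->3 has total weight 5 + (-6) + 4, which is strictly positive.
Answer: DIVERGES — positive cycle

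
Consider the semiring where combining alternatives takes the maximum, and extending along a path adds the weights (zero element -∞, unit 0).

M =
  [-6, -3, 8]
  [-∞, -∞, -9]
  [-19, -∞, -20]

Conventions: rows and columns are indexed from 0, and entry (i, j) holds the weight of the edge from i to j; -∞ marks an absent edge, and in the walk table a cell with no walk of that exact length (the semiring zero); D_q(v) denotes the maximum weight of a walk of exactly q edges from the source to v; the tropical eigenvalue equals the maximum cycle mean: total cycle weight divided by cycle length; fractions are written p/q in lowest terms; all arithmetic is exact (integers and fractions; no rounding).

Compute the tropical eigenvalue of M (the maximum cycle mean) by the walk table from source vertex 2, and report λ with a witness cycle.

q=0: [-∞, -∞, 0]
q=1: [-19, -∞, -20]
q=2: [-25, -22, -11]
q=3: [-30, -28, -17]
Optimal cycle mean attained by: cycle 0->2->0, total 8 + (-19), length 2.
Answer: λ = -11/2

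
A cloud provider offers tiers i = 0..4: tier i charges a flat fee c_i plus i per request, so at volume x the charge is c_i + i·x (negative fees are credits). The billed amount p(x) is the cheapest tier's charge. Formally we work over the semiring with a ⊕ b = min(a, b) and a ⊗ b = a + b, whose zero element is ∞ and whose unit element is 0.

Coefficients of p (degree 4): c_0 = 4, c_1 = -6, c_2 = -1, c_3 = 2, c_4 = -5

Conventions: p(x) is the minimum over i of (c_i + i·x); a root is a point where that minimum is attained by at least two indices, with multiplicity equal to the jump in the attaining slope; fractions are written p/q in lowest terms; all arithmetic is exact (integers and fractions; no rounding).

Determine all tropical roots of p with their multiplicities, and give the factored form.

hull edge (i=0, c=4) to (i=1, c=-6): slope -10, span 1
hull edge (i=1, c=-6) to (i=4, c=-5): slope 1/3, span 3
Factored form: p(x) = -5 ⊗ (x ⊕ (-1/3)) ⊗ (x ⊕ (-1/3)) ⊗ (x ⊕ (-1/3)) ⊗ (x ⊕ 10)
Answer: roots = -1/3 (mult 3), 10 (mult 1)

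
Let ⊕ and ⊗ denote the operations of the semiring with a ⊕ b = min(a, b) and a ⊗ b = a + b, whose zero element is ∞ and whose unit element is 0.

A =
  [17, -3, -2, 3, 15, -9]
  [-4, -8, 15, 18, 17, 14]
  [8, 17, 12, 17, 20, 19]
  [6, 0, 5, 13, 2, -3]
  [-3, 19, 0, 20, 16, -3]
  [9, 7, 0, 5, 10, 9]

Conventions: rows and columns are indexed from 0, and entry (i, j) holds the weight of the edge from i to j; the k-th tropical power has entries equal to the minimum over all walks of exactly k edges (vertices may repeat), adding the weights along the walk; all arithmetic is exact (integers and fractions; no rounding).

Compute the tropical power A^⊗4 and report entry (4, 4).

A^⊗2:
  [-7, -11, -9, -4, 1, 0]
  [-12, -16, -6, -1, 9, -13]
  [13, 5, 6, 11, 19, -1]
  [-4, -8, -3, 2, 7, -3]
  [6, -6, -5, 0, 7, -12]
  [3, -1, 7, 12, 7, 0]
A^⊗3:
  [-15, -19, -9, -4, -2, -16]
  [-20, -24, -14, -9, -3, -21]
  [1, -3, -1, 4, 9, 4]
  [-12, -16, -6, -1, 4, -13]
  [-10, -14, -12, -7, -2, -3]
  [-5, -9, 0, 5, 10, -6]
A^⊗4:
  [-23, -27, -17, -12, -6, -24]
  [-28, -32, -22, -17, -11, -29]
  [-7, -11, -1, 4, 6, -8]
  [-20, -24, -14, -9, -3, -21]
  [-18, -22, -12, -7, -5, -19]
  [-13, -17, -7, -2, 4, -14]
Key observation: the optimum is the walk 4->0->5->3->4, with weight (-3) + (-9) + 5 + 2 = -5.
Optimal value attained by: walk 4->0->5->3->4.
Answer: (A^⊗4)[4][4] = -5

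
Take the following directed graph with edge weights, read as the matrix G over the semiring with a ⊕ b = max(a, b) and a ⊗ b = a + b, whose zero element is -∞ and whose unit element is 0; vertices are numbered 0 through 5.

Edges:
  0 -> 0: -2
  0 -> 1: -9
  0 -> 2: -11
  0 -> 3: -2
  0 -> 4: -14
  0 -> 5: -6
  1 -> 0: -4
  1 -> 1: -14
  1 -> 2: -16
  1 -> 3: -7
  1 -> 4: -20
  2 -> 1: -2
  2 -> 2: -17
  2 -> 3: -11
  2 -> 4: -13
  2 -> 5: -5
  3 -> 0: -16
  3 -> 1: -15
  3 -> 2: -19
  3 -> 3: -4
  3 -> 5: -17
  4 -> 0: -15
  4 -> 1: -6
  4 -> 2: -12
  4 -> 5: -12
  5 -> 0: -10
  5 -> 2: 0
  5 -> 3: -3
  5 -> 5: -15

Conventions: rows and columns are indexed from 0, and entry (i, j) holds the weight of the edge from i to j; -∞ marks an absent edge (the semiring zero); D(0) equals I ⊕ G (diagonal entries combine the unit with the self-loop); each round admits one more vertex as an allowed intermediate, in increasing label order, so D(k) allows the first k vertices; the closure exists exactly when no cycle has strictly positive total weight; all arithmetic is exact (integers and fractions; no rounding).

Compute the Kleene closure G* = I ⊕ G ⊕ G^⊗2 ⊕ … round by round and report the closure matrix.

D(0):
  [0, -9, -11, -2, -14, -6]
  [-4, 0, -16, -7, -20, -∞]
  [-∞, -2, 0, -11, -13, -5]
  [-16, -15, -19, 0, -∞, -17]
  [-15, -6, -12, -∞, 0, -12]
  [-10, -∞, 0, -3, -∞, 0]
D(1):
  [0, -9, -11, -2, -14, -6]
  [-4, 0, -15, -6, -18, -10]
  [-∞, -2, 0, -11, -13, -5]
  [-16, -15, -19, 0, -30, -17]
  [-15, -6, -12, -17, 0, -12]
  [-10, -19, 0, -3, -24, 0]
D(2):
  [0, -9, -11, -2, -14, -6]
  [-4, 0, -15, -6, -18, -10]
  [-6, -2, 0, -8, -13, -5]
  [-16, -15, -19, 0, -30, -17]
  [-10, -6, -12, -12, 0, -12]
  [-10, -19, 0, -3, -24, 0]
D(3):
  [0, -9, -11, -2, -14, -6]
  [-4, 0, -15, -6, -18, -10]
  [-6, -2, 0, -8, -13, -5]
  [-16, -15, -19, 0, -30, -17]
  [-10, -6, -12, -12, 0, -12]
  [-6, -2, 0, -3, -13, 0]
D(4):
  [0, -9, -11, -2, -14, -6]
  [-4, 0, -15, -6, -18, -10]
  [-6, -2, 0, -8, -13, -5]
  [-16, -15, -19, 0, -30, -17]
  [-10, -6, -12, -12, 0, -12]
  [-6, -2, 0, -3, -13, 0]
D(5):
  [0, -9, -11, -2, -14, -6]
  [-4, 0, -15, -6, -18, -10]
  [-6, -2, 0, -8, -13, -5]
  [-16, -15, -19, 0, -30, -17]
  [-10, -6, -12, -12, 0, -12]
  [-6, -2, 0, -3, -13, 0]
D(6):
  [0, -8, -6, -2, -14, -6]
  [-4, 0, -10, -6, -18, -10]
  [-6, -2, 0, -8, -13, -5]
  [-16, -15, -17, 0, -30, -17]
  [-10, -6, -12, -12, 0, -12]
  [-6, -2, 0, -3, -13, 0]
Answer: G* = [[0, -8, -6, -2, -14, -6], [-4, 0, -10, -6, -18, -10], [-6, -2, 0, -8, -13, -5], [-16, -15, -17, 0, -30, -17], [-10, -6, -12, -12, 0, -12], [-6, -2, 0, -3, -13, 0]]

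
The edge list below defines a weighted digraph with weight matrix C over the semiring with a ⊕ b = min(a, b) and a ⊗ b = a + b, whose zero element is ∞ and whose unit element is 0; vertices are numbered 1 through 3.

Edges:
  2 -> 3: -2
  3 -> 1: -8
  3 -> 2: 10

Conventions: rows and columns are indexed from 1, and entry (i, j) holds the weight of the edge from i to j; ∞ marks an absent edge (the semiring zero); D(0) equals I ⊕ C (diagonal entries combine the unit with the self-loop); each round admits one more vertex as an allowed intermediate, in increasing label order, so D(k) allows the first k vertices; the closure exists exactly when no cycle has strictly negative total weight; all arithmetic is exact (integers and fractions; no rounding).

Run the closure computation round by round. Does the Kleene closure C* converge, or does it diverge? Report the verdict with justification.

D(0):
  [0, ∞, ∞]
  [∞, 0, -2]
  [-8, 10, 0]
D(1):
  [0, ∞, ∞]
  [∞, 0, -2]
  [-8, 10, 0]
D(2):
  [0, ∞, ∞]
  [∞, 0, -2]
  [-8, 10, 0]
D(3):
  [0, ∞, ∞]
  [-10, 0, -2]
  [-8, 10, 0]
Key observation: every diagonal entry stays at the unit through all rounds, so no improving cycle exists.
Answer: CONVERGES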